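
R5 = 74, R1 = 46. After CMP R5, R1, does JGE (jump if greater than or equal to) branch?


Trace:
  R5 = 74, R1 = 46
  CMP R5, R1  → compares 74 vs 46
  JGE checks: is 74 greater than or equal to 46?
  74 > 46, so condition is true
Branch taken: Yes

Yes


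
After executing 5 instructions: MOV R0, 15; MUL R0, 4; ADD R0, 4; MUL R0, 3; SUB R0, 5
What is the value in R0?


Register state trace:
  MOV R0, 15  → R0 = 15
  MUL R0, 4  → R0 = 15 * 4 = 60
  ADD R0, 4  → R0 = 60 + 4 = 64
  MUL R0, 3  → R0 = 64 * 3 = 192
  SUB R0, 5  → R0 = 192 - 5 = 187
Final: R0 = 187

187


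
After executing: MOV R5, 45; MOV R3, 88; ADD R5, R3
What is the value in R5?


Register state trace:
  MOV R5, 45  → R5 = 45
  MOV R3, 88  → R3 = 88
  ADD R5, R3  → R5 = 45 + 88 = 133
Final: R5 = 133

133


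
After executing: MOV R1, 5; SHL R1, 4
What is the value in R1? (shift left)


Register state trace:
  MOV R1, 5  → R1 = 5
  SHL R1, 4  → R1 = 5 << 4 = 5 * 2^4 = 80
Final: R1 = 80

80


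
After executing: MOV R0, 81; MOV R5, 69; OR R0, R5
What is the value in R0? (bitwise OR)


Register state trace:
  MOV R0, 81  → R0 = 81 (0b01010001)
  MOV R5, 69  → R5 = 69 (0b01000101)
  OR R0, R5   → R0 = 81 OR 69 = 85 (0b01010101)
Final: R0 = 85

85


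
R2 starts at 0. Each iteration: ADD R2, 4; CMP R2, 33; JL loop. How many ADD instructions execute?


Loop trace (R2 starts at 0, target 33, step 4):
  ADD #1: R2 = 0 + 4 = 4  → 4 < 33, loop
  ADD #2: R2 = 4 + 4 = 8  → 8 < 33, loop
  ADD #3: R2 = 8 + 4 = 12  → 12 < 33, loop
  ADD #4: R2 = 12 + 4 = 16  → 16 < 33, loop
  ADD #5: R2 = 16 + 4 = 20  → 20 < 33, loop
  ADD #6: R2 = 20 + 4 = 24  → 24 < 33, loop
  ADD #7: R2 = 24 + 4 = 28  → 28 < 33, loop
  ADD #8: R2 = 28 + 4 = 32  → 32 < 33, loop
  ADD #9: R2 = 32 + 4 = 36  → 36 >= 33, exit
Total ADD instructions: 9

9


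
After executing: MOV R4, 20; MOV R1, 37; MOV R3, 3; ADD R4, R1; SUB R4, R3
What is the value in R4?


Register state trace:
  MOV R4, 20  → R4 = 20
  MOV R1, 37  → R1 = 37
  MOV R3, 3  → R3 = 3
  ADD R4, R1  → R4 = 20 + 37 = 57
  SUB R4, R3  → R4 = 57 - 3 = 54
Final: R4 = 54

54


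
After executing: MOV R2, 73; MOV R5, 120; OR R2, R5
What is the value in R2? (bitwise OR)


Register state trace:
  MOV R2, 73  → R2 = 73 (0b01001001)
  MOV R5, 120  → R5 = 120 (0b01111000)
  OR R2, R5   → R2 = 73 OR 120 = 121 (0b01111001)
Final: R2 = 121

121


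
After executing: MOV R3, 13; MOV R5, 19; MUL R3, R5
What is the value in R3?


Register state trace:
  MOV R3, 13  → R3 = 13
  MOV R5, 19  → R5 = 19
  MUL R3, R5  → R3 = 13 * 19 = 247
Final: R3 = 247

247


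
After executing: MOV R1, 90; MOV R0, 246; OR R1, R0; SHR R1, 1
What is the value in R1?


Register state trace:
  MOV R1, 90  → R1 = 90 (0b01011010)
  MOV R0, 246  → R0 = 246 (0b11110110)
  OR R1, R0  → R1 = 90 OR 246 = 254 (0b11111110)
  SHR R1, 1  → R1 = 254 >> 1 = 127
Final: R1 = 127

127


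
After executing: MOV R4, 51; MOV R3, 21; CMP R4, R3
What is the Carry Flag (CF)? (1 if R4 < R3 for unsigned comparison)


Register state trace:
  MOV R4, 51  → R4 = 51
  MOV R3, 21  → R3 = 21
  CMP R4, R3  → unsigned 51 - 21: no borrow
  51 >= 21, so CF = 0
CF = 0

0


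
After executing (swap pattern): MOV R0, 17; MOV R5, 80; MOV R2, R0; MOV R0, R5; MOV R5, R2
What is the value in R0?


Register state trace (swap pattern):
  MOV R0, 17  → R0 = 17
  MOV R5, 80  → R5 = 80
  MOV R2, R0  → R2 = 17  (save R0)
  MOV R0, R5  → R0 = 80  (R0 gets R5's value)
  MOV R5, R2  → R5 = 17  (R5 gets saved value)
Final: R0 = 80

80


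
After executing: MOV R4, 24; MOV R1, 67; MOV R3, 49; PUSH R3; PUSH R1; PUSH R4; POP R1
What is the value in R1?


Stack trace (top is rightmost):
  MOV R4, 24  → R4 = 24
  MOV R1, 67  → R1 = 67
  MOV R3, 49  → R3 = 49
  PUSH R3  → stack: [49]
  PUSH R1  → stack: [49, 67]
  PUSH R4  → stack: [49, 67, 24]
  POP R1  → R1 = 24, stack: [49, 67]
Final: R1 = 24

24


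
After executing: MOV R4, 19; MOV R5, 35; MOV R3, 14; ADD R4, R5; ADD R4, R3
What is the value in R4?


Register state trace:
  MOV R4, 19  → R4 = 19
  MOV R5, 35  → R5 = 35
  MOV R3, 14  → R3 = 14
  ADD R4, R5  → R4 = 19 + 35 = 54
  ADD R4, R3  → R4 = 54 + 14 = 68
Final: R4 = 68

68


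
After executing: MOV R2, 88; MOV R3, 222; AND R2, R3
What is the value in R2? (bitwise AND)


Register state trace:
  MOV R2, 88  → R2 = 88 (0b01011000)
  MOV R3, 222  → R3 = 222 (0b11011110)
  AND R2, R3  → R2 = 88 AND 222 = 88 (0b01011000)
Final: R2 = 88

88


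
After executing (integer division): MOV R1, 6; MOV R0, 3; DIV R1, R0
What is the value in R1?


Register state trace:
  MOV R1, 6  → R1 = 6
  MOV R0, 3  → R0 = 3
  DIV R1, R0  → R1 = 6 // 3 = 2
Final: R1 = 2

2


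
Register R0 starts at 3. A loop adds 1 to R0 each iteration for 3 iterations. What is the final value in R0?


Starting value: R0 = 3
  Iter 1: R0 = 3 + 1 = 4
  Iter 2: R0 = 4 + 1 = 5
  Iter 3: R0 = 5 + 1 = 6
Final: R0 = 6

6


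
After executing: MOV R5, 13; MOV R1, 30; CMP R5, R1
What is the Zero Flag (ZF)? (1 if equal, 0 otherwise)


Register state trace:
  MOV R5, 13  → R5 = 13
  MOV R1, 30  → R1 = 30
  CMP R5, R1  → computes 13 - 30 = -17
  Result is nonzero, so values are not equal
ZF = 0

0


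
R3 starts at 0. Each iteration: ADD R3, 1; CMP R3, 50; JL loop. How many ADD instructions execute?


Loop trace (R3 starts at 0, target 50, step 1):
  ADD #1: R3 = 0 + 1 = 1  → 1 < 50, loop
  ADD #2: R3 = 1 + 1 = 2  → 2 < 50, loop
  ADD #3: R3 = 2 + 1 = 3  → 3 < 50, loop
  ADD #4: R3 = 3 + 1 = 4  → 4 < 50, loop
  ADD #5: R3 = 4 + 1 = 5  → 5 < 50, loop
  ADD #6: R3 = 5 + 1 = 6  → 6 < 50, loop
  ADD #7: R3 = 6 + 1 = 7  → 7 < 50, loop
  ADD #8: R3 = 7 + 1 = 8  → 8 < 50, loop
  ADD #9: R3 = 8 + 1 = 9  → 9 < 50, loop
  ADD #10: R3 = 9 + 1 = 10  → 10 < 50, loop
  ADD #11: R3 = 10 + 1 = 11  → 11 < 50, loop
  ADD #12: R3 = 11 + 1 = 12  → 12 < 50, loop
  ADD #13: R3 = 12 + 1 = 13  → 13 < 50, loop
  ADD #14: R3 = 13 + 1 = 14  → 14 < 50, loop
  ADD #15: R3 = 14 + 1 = 15  → 15 < 50, loop
  ADD #16: R3 = 15 + 1 = 16  → 16 < 50, loop
  ADD #17: R3 = 16 + 1 = 17  → 17 < 50, loop
  ADD #18: R3 = 17 + 1 = 18  → 18 < 50, loop
  ADD #19: R3 = 18 + 1 = 19  → 19 < 50, loop
  ADD #20: R3 = 19 + 1 = 20  → 20 < 50, loop
  ADD #21: R3 = 20 + 1 = 21  → 21 < 50, loop
  ADD #22: R3 = 21 + 1 = 22  → 22 < 50, loop
  ADD #23: R3 = 22 + 1 = 23  → 23 < 50, loop
  ADD #24: R3 = 23 + 1 = 24  → 24 < 50, loop
  ADD #25: R3 = 24 + 1 = 25  → 25 < 50, loop
  ADD #26: R3 = 25 + 1 = 26  → 26 < 50, loop
  ADD #27: R3 = 26 + 1 = 27  → 27 < 50, loop
  ADD #28: R3 = 27 + 1 = 28  → 28 < 50, loop
  ADD #29: R3 = 28 + 1 = 29  → 29 < 50, loop
  ADD #30: R3 = 29 + 1 = 30  → 30 < 50, loop
  ADD #31: R3 = 30 + 1 = 31  → 31 < 50, loop
  ADD #32: R3 = 31 + 1 = 32  → 32 < 50, loop
  ADD #33: R3 = 32 + 1 = 33  → 33 < 50, loop
  ADD #34: R3 = 33 + 1 = 34  → 34 < 50, loop
  ADD #35: R3 = 34 + 1 = 35  → 35 < 50, loop
  ADD #36: R3 = 35 + 1 = 36  → 36 < 50, loop
  ADD #37: R3 = 36 + 1 = 37  → 37 < 50, loop
  ADD #38: R3 = 37 + 1 = 38  → 38 < 50, loop
  ADD #39: R3 = 38 + 1 = 39  → 39 < 50, loop
  ADD #40: R3 = 39 + 1 = 40  → 40 < 50, loop
  ADD #41: R3 = 40 + 1 = 41  → 41 < 50, loop
  ADD #42: R3 = 41 + 1 = 42  → 42 < 50, loop
  ADD #43: R3 = 42 + 1 = 43  → 43 < 50, loop
  ADD #44: R3 = 43 + 1 = 44  → 44 < 50, loop
  ADD #45: R3 = 44 + 1 = 45  → 45 < 50, loop
  ADD #46: R3 = 45 + 1 = 46  → 46 < 50, loop
  ADD #47: R3 = 46 + 1 = 47  → 47 < 50, loop
  ADD #48: R3 = 47 + 1 = 48  → 48 < 50, loop
  ADD #49: R3 = 48 + 1 = 49  → 49 < 50, loop
  ADD #50: R3 = 49 + 1 = 50  → 50 >= 50, exit
Total ADD instructions: 50

50


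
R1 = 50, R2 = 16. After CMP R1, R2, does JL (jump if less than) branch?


Trace:
  R1 = 50, R2 = 16
  CMP R1, R2  → compares 50 vs 16
  JL checks: is 50 less than 16?
  50 > 16, so condition is false
Branch taken: No

No


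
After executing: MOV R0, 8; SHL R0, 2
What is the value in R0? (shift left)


Register state trace:
  MOV R0, 8  → R0 = 8
  SHL R0, 2  → R0 = 8 << 2 = 8 * 2^2 = 32
Final: R0 = 32

32


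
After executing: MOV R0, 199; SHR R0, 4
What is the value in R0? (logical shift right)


Register state trace:
  MOV R0, 199  → R0 = 199
  SHR R0, 4  → R0 = 199 >> 4 = 199 // 2^4 = 12
Final: R0 = 12

12


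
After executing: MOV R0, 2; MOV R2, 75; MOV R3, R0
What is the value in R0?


Register state trace:
  MOV R0, 2  → R0 = 2
  MOV R2, 75  → R2 = 75
  MOV R3, R0  → R3 = 2
Final: R0 = 2

2


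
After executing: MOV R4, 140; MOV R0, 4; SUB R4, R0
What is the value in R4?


Register state trace:
  MOV R4, 140  → R4 = 140
  MOV R0, 4  → R0 = 4
  SUB R4, R0  → R4 = 140 - 4 = 136
Final: R4 = 136

136


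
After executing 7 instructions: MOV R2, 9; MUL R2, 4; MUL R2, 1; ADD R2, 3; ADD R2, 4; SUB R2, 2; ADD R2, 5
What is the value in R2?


Register state trace:
  MOV R2, 9  → R2 = 9
  MUL R2, 4  → R2 = 9 * 4 = 36
  MUL R2, 1  → R2 = 36 * 1 = 36
  ADD R2, 3  → R2 = 36 + 3 = 39
  ADD R2, 4  → R2 = 39 + 4 = 43
  SUB R2, 2  → R2 = 43 - 2 = 41
  ADD R2, 5  → R2 = 41 + 5 = 46
Final: R2 = 46

46


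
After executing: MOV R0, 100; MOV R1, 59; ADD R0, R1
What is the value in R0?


Register state trace:
  MOV R0, 100  → R0 = 100
  MOV R1, 59  → R1 = 59
  ADD R0, R1  → R0 = 100 + 59 = 159
Final: R0 = 159

159


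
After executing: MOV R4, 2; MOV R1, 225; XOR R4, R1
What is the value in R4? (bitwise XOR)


Register state trace:
  MOV R4, 2  → R4 = 2 (0b00000010)
  MOV R1, 225  → R1 = 225 (0b11100001)
  XOR R4, R1  → R4 = 2 XOR 225 = 227 (0b11100011)
Final: R4 = 227

227


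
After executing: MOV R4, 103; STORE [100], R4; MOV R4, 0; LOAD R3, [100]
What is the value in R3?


Register and memory trace:
  MOV R4, 103  → R4 = 103
  STORE [100], R4  → mem[100] = 103
  MOV R4, 0  → R4 = 0
  LOAD R3, [100]  → R3 = mem[100] = 103
Final: R3 = 103

103


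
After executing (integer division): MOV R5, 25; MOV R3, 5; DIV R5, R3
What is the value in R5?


Register state trace:
  MOV R5, 25  → R5 = 25
  MOV R3, 5  → R3 = 5
  DIV R5, R3  → R5 = 25 // 5 = 5
Final: R5 = 5

5


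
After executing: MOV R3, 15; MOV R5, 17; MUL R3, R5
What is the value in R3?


Register state trace:
  MOV R3, 15  → R3 = 15
  MOV R5, 17  → R5 = 17
  MUL R3, R5  → R3 = 15 * 17 = 255
Final: R3 = 255

255


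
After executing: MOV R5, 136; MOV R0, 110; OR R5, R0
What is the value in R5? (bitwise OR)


Register state trace:
  MOV R5, 136  → R5 = 136 (0b10001000)
  MOV R0, 110  → R0 = 110 (0b01101110)
  OR R5, R0   → R5 = 136 OR 110 = 238 (0b11101110)
Final: R5 = 238

238


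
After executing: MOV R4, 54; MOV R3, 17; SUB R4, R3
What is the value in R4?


Register state trace:
  MOV R4, 54  → R4 = 54
  MOV R3, 17  → R3 = 17
  SUB R4, R3  → R4 = 54 - 17 = 37
Final: R4 = 37

37


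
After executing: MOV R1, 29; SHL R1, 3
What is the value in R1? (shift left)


Register state trace:
  MOV R1, 29  → R1 = 29
  SHL R1, 3  → R1 = 29 << 3 = 29 * 2^3 = 232
Final: R1 = 232

232


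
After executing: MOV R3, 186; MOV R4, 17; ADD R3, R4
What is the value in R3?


Register state trace:
  MOV R3, 186  → R3 = 186
  MOV R4, 17  → R4 = 17
  ADD R3, R4  → R3 = 186 + 17 = 203
Final: R3 = 203

203


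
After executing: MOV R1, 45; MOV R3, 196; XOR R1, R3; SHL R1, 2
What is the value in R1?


Register state trace:
  MOV R1, 45  → R1 = 45 (0b00101101)
  MOV R3, 196  → R3 = 196 (0b11000100)
  XOR R1, R3  → R1 = 45 XOR 196 = 233 (0b11101001)
  SHL R1, 2  → R1 = 233 << 2 = 932
Final: R1 = 932

932


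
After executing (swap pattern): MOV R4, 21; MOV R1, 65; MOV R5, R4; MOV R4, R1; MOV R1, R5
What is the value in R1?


Register state trace (swap pattern):
  MOV R4, 21  → R4 = 21
  MOV R1, 65  → R1 = 65
  MOV R5, R4  → R5 = 21  (save R4)
  MOV R4, R1  → R4 = 65  (R4 gets R1's value)
  MOV R1, R5  → R1 = 21  (R1 gets saved value)
Final: R1 = 21

21


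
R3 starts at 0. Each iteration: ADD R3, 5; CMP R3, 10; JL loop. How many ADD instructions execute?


Loop trace (R3 starts at 0, target 10, step 5):
  ADD #1: R3 = 0 + 5 = 5  → 5 < 10, loop
  ADD #2: R3 = 5 + 5 = 10  → 10 >= 10, exit
Total ADD instructions: 2

2


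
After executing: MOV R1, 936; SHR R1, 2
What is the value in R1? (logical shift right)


Register state trace:
  MOV R1, 936  → R1 = 936
  SHR R1, 2  → R1 = 936 >> 2 = 936 // 2^2 = 234
Final: R1 = 234

234


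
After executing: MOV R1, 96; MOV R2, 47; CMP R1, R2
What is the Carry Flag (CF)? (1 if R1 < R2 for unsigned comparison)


Register state trace:
  MOV R1, 96  → R1 = 96
  MOV R2, 47  → R2 = 47
  CMP R1, R2  → unsigned 96 - 47: no borrow
  96 >= 47, so CF = 0
CF = 0

0


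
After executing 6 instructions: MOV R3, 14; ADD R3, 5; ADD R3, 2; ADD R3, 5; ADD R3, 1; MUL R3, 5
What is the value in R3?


Register state trace:
  MOV R3, 14  → R3 = 14
  ADD R3, 5  → R3 = 14 + 5 = 19
  ADD R3, 2  → R3 = 19 + 2 = 21
  ADD R3, 5  → R3 = 21 + 5 = 26
  ADD R3, 1  → R3 = 26 + 1 = 27
  MUL R3, 5  → R3 = 27 * 5 = 135
Final: R3 = 135

135


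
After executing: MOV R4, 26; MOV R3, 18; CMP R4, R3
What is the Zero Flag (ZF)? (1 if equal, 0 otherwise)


Register state trace:
  MOV R4, 26  → R4 = 26
  MOV R3, 18  → R3 = 18
  CMP R4, R3  → computes 26 - 18 = 8
  Result is nonzero, so values are not equal
ZF = 0

0


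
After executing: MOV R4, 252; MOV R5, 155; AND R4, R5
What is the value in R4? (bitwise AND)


Register state trace:
  MOV R4, 252  → R4 = 252 (0b11111100)
  MOV R5, 155  → R5 = 155 (0b10011011)
  AND R4, R5  → R4 = 252 AND 155 = 152 (0b10011000)
Final: R4 = 152

152


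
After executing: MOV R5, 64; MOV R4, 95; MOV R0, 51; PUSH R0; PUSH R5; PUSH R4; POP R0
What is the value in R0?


Stack trace (top is rightmost):
  MOV R5, 64  → R5 = 64
  MOV R4, 95  → R4 = 95
  MOV R0, 51  → R0 = 51
  PUSH R0  → stack: [51]
  PUSH R5  → stack: [51, 64]
  PUSH R4  → stack: [51, 64, 95]
  POP R0  → R0 = 95, stack: [51, 64]
Final: R0 = 95

95


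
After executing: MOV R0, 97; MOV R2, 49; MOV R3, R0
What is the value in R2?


Register state trace:
  MOV R0, 97  → R0 = 97
  MOV R2, 49  → R2 = 49
  MOV R3, R0  → R3 = 97
Final: R2 = 49

49


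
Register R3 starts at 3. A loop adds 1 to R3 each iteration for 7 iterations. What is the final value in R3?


Starting value: R3 = 3
  Iter 1: R3 = 3 + 1 = 4
  Iter 2: R3 = 4 + 1 = 5
  Iter 3: R3 = 5 + 1 = 6
  Iter 4: R3 = 6 + 1 = 7
  Iter 5: R3 = 7 + 1 = 8
  Iter 6: R3 = 8 + 1 = 9
  Iter 7: R3 = 9 + 1 = 10
Final: R3 = 10

10


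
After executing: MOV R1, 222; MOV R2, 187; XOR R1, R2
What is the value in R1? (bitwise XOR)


Register state trace:
  MOV R1, 222  → R1 = 222 (0b11011110)
  MOV R2, 187  → R2 = 187 (0b10111011)
  XOR R1, R2  → R1 = 222 XOR 187 = 101 (0b01100101)
Final: R1 = 101

101


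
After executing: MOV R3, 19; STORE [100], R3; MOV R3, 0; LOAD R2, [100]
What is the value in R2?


Register and memory trace:
  MOV R3, 19  → R3 = 19
  STORE [100], R3  → mem[100] = 19
  MOV R3, 0  → R3 = 0
  LOAD R2, [100]  → R2 = mem[100] = 19
Final: R2 = 19

19


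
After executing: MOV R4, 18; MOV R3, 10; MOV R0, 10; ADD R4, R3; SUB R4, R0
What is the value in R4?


Register state trace:
  MOV R4, 18  → R4 = 18
  MOV R3, 10  → R3 = 10
  MOV R0, 10  → R0 = 10
  ADD R4, R3  → R4 = 18 + 10 = 28
  SUB R4, R0  → R4 = 28 - 10 = 18
Final: R4 = 18

18


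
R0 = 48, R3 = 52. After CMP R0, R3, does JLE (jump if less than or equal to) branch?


Trace:
  R0 = 48, R3 = 52
  CMP R0, R3  → compares 48 vs 52
  JLE checks: is 48 less than or equal to 52?
  48 < 52, so condition is true
Branch taken: Yes

Yes


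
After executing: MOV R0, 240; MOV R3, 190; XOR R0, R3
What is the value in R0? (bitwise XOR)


Register state trace:
  MOV R0, 240  → R0 = 240 (0b11110000)
  MOV R3, 190  → R3 = 190 (0b10111110)
  XOR R0, R3  → R0 = 240 XOR 190 = 78 (0b01001110)
Final: R0 = 78

78


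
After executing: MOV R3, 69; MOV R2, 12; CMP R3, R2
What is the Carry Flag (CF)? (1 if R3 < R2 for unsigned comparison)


Register state trace:
  MOV R3, 69  → R3 = 69
  MOV R2, 12  → R2 = 12
  CMP R3, R2  → unsigned 69 - 12: no borrow
  69 >= 12, so CF = 0
CF = 0

0


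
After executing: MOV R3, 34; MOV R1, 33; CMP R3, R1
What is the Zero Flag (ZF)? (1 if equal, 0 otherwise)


Register state trace:
  MOV R3, 34  → R3 = 34
  MOV R1, 33  → R1 = 33
  CMP R3, R1  → computes 34 - 33 = 1
  Result is nonzero, so values are not equal
ZF = 0

0


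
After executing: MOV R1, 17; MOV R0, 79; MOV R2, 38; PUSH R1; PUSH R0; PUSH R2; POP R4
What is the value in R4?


Stack trace (top is rightmost):
  MOV R1, 17  → R1 = 17
  MOV R0, 79  → R0 = 79
  MOV R2, 38  → R2 = 38
  PUSH R1  → stack: [17]
  PUSH R0  → stack: [17, 79]
  PUSH R2  → stack: [17, 79, 38]
  POP R4  → R4 = 38, stack: [17, 79]
Final: R4 = 38

38


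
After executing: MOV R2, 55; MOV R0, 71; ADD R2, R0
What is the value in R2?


Register state trace:
  MOV R2, 55  → R2 = 55
  MOV R0, 71  → R0 = 71
  ADD R2, R0  → R2 = 55 + 71 = 126
Final: R2 = 126

126


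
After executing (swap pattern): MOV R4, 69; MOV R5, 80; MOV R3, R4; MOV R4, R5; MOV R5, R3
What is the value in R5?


Register state trace (swap pattern):
  MOV R4, 69  → R4 = 69
  MOV R5, 80  → R5 = 80
  MOV R3, R4  → R3 = 69  (save R4)
  MOV R4, R5  → R4 = 80  (R4 gets R5's value)
  MOV R5, R3  → R5 = 69  (R5 gets saved value)
Final: R5 = 69

69


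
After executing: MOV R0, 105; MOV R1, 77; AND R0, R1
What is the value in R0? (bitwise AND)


Register state trace:
  MOV R0, 105  → R0 = 105 (0b01101001)
  MOV R1, 77  → R1 = 77 (0b01001101)
  AND R0, R1  → R0 = 105 AND 77 = 73 (0b01001001)
Final: R0 = 73

73


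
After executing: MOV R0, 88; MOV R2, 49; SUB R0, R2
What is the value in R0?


Register state trace:
  MOV R0, 88  → R0 = 88
  MOV R2, 49  → R2 = 49
  SUB R0, R2  → R0 = 88 - 49 = 39
Final: R0 = 39

39


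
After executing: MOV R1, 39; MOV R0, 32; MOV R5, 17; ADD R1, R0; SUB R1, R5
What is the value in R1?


Register state trace:
  MOV R1, 39  → R1 = 39
  MOV R0, 32  → R0 = 32
  MOV R5, 17  → R5 = 17
  ADD R1, R0  → R1 = 39 + 32 = 71
  SUB R1, R5  → R1 = 71 - 17 = 54
Final: R1 = 54

54


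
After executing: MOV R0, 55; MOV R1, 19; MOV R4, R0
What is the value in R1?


Register state trace:
  MOV R0, 55  → R0 = 55
  MOV R1, 19  → R1 = 19
  MOV R4, R0  → R4 = 55
Final: R1 = 19

19


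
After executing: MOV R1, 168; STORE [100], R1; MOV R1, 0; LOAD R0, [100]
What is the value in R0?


Register and memory trace:
  MOV R1, 168  → R1 = 168
  STORE [100], R1  → mem[100] = 168
  MOV R1, 0  → R1 = 0
  LOAD R0, [100]  → R0 = mem[100] = 168
Final: R0 = 168

168


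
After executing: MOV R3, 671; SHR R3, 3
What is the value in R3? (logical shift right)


Register state trace:
  MOV R3, 671  → R3 = 671
  SHR R3, 3  → R3 = 671 >> 3 = 671 // 2^3 = 83
Final: R3 = 83

83


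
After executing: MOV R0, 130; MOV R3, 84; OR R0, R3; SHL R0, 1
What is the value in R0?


Register state trace:
  MOV R0, 130  → R0 = 130 (0b10000010)
  MOV R3, 84  → R3 = 84 (0b01010100)
  OR R0, R3  → R0 = 130 OR 84 = 214 (0b11010110)
  SHL R0, 1  → R0 = 214 << 1 = 428
Final: R0 = 428

428


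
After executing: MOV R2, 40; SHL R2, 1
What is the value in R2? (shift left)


Register state trace:
  MOV R2, 40  → R2 = 40
  SHL R2, 1  → R2 = 40 << 1 = 40 * 2^1 = 80
Final: R2 = 80

80


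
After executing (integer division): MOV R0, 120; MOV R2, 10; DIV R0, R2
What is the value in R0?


Register state trace:
  MOV R0, 120  → R0 = 120
  MOV R2, 10  → R2 = 10
  DIV R0, R2  → R0 = 120 // 10 = 12
Final: R0 = 12

12


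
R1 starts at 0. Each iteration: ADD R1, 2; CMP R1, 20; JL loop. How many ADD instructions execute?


Loop trace (R1 starts at 0, target 20, step 2):
  ADD #1: R1 = 0 + 2 = 2  → 2 < 20, loop
  ADD #2: R1 = 2 + 2 = 4  → 4 < 20, loop
  ADD #3: R1 = 4 + 2 = 6  → 6 < 20, loop
  ADD #4: R1 = 6 + 2 = 8  → 8 < 20, loop
  ADD #5: R1 = 8 + 2 = 10  → 10 < 20, loop
  ADD #6: R1 = 10 + 2 = 12  → 12 < 20, loop
  ADD #7: R1 = 12 + 2 = 14  → 14 < 20, loop
  ADD #8: R1 = 14 + 2 = 16  → 16 < 20, loop
  ADD #9: R1 = 16 + 2 = 18  → 18 < 20, loop
  ADD #10: R1 = 18 + 2 = 20  → 20 >= 20, exit
Total ADD instructions: 10

10


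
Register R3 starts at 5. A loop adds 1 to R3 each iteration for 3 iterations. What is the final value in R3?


Starting value: R3 = 5
  Iter 1: R3 = 5 + 1 = 6
  Iter 2: R3 = 6 + 1 = 7
  Iter 3: R3 = 7 + 1 = 8
Final: R3 = 8

8


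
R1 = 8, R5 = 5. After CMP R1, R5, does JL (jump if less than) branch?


Trace:
  R1 = 8, R5 = 5
  CMP R1, R5  → compares 8 vs 5
  JL checks: is 8 less than 5?
  8 > 5, so condition is false
Branch taken: No

No


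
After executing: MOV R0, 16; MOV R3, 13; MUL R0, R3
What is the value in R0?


Register state trace:
  MOV R0, 16  → R0 = 16
  MOV R3, 13  → R3 = 13
  MUL R0, R3  → R0 = 16 * 13 = 208
Final: R0 = 208

208


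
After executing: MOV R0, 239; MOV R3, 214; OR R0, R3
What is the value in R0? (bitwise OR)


Register state trace:
  MOV R0, 239  → R0 = 239 (0b11101111)
  MOV R3, 214  → R3 = 214 (0b11010110)
  OR R0, R3   → R0 = 239 OR 214 = 255 (0b11111111)
Final: R0 = 255

255


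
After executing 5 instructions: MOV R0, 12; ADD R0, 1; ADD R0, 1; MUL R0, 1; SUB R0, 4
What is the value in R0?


Register state trace:
  MOV R0, 12  → R0 = 12
  ADD R0, 1  → R0 = 12 + 1 = 13
  ADD R0, 1  → R0 = 13 + 1 = 14
  MUL R0, 1  → R0 = 14 * 1 = 14
  SUB R0, 4  → R0 = 14 - 4 = 10
Final: R0 = 10

10


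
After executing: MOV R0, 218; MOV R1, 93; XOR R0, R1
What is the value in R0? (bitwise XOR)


Register state trace:
  MOV R0, 218  → R0 = 218 (0b11011010)
  MOV R1, 93  → R1 = 93 (0b01011101)
  XOR R0, R1  → R0 = 218 XOR 93 = 135 (0b10000111)
Final: R0 = 135

135


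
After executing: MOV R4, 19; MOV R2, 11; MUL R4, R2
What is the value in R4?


Register state trace:
  MOV R4, 19  → R4 = 19
  MOV R2, 11  → R2 = 11
  MUL R4, R2  → R4 = 19 * 11 = 209
Final: R4 = 209

209


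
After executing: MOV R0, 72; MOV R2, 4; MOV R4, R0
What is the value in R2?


Register state trace:
  MOV R0, 72  → R0 = 72
  MOV R2, 4  → R2 = 4
  MOV R4, R0  → R4 = 72
Final: R2 = 4

4


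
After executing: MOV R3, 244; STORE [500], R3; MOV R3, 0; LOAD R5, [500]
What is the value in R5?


Register and memory trace:
  MOV R3, 244  → R3 = 244
  STORE [500], R3  → mem[500] = 244
  MOV R3, 0  → R3 = 0
  LOAD R5, [500]  → R5 = mem[500] = 244
Final: R5 = 244

244


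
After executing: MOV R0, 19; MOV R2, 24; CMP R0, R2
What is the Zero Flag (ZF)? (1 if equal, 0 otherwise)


Register state trace:
  MOV R0, 19  → R0 = 19
  MOV R2, 24  → R2 = 24
  CMP R0, R2  → computes 19 - 24 = -5
  Result is nonzero, so values are not equal
ZF = 0

0


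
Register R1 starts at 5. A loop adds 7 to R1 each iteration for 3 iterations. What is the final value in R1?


Starting value: R1 = 5
  Iter 1: R1 = 5 + 7 = 12
  Iter 2: R1 = 12 + 7 = 19
  Iter 3: R1 = 19 + 7 = 26
Final: R1 = 26

26


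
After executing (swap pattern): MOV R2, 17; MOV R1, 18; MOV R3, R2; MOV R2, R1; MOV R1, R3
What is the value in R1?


Register state trace (swap pattern):
  MOV R2, 17  → R2 = 17
  MOV R1, 18  → R1 = 18
  MOV R3, R2  → R3 = 17  (save R2)
  MOV R2, R1  → R2 = 18  (R2 gets R1's value)
  MOV R1, R3  → R1 = 17  (R1 gets saved value)
Final: R1 = 17

17


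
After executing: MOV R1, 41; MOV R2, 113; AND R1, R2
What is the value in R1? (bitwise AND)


Register state trace:
  MOV R1, 41  → R1 = 41 (0b00101001)
  MOV R2, 113  → R2 = 113 (0b01110001)
  AND R1, R2  → R1 = 41 AND 113 = 33 (0b00100001)
Final: R1 = 33

33


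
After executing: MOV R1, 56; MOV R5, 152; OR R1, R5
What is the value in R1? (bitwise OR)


Register state trace:
  MOV R1, 56  → R1 = 56 (0b00111000)
  MOV R5, 152  → R5 = 152 (0b10011000)
  OR R1, R5   → R1 = 56 OR 152 = 184 (0b10111000)
Final: R1 = 184

184


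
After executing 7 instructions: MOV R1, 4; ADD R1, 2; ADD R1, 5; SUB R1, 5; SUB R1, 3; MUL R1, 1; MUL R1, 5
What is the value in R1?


Register state trace:
  MOV R1, 4  → R1 = 4
  ADD R1, 2  → R1 = 4 + 2 = 6
  ADD R1, 5  → R1 = 6 + 5 = 11
  SUB R1, 5  → R1 = 11 - 5 = 6
  SUB R1, 3  → R1 = 6 - 3 = 3
  MUL R1, 1  → R1 = 3 * 1 = 3
  MUL R1, 5  → R1 = 3 * 5 = 15
Final: R1 = 15

15


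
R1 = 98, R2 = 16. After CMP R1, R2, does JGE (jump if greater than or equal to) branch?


Trace:
  R1 = 98, R2 = 16
  CMP R1, R2  → compares 98 vs 16
  JGE checks: is 98 greater than or equal to 16?
  98 > 16, so condition is true
Branch taken: Yes

Yes


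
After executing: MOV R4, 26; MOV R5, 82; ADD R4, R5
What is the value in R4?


Register state trace:
  MOV R4, 26  → R4 = 26
  MOV R5, 82  → R5 = 82
  ADD R4, R5  → R4 = 26 + 82 = 108
Final: R4 = 108

108


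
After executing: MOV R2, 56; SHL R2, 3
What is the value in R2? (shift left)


Register state trace:
  MOV R2, 56  → R2 = 56
  SHL R2, 3  → R2 = 56 << 3 = 56 * 2^3 = 448
Final: R2 = 448

448


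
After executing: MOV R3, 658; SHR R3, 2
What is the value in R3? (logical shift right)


Register state trace:
  MOV R3, 658  → R3 = 658
  SHR R3, 2  → R3 = 658 >> 2 = 658 // 2^2 = 164
Final: R3 = 164

164


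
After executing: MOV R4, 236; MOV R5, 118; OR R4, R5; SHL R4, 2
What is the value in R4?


Register state trace:
  MOV R4, 236  → R4 = 236 (0b11101100)
  MOV R5, 118  → R5 = 118 (0b01110110)
  OR R4, R5  → R4 = 236 OR 118 = 254 (0b11111110)
  SHL R4, 2  → R4 = 254 << 2 = 1016
Final: R4 = 1016

1016


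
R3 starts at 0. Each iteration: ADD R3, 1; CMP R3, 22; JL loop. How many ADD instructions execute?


Loop trace (R3 starts at 0, target 22, step 1):
  ADD #1: R3 = 0 + 1 = 1  → 1 < 22, loop
  ADD #2: R3 = 1 + 1 = 2  → 2 < 22, loop
  ADD #3: R3 = 2 + 1 = 3  → 3 < 22, loop
  ADD #4: R3 = 3 + 1 = 4  → 4 < 22, loop
  ADD #5: R3 = 4 + 1 = 5  → 5 < 22, loop
  ADD #6: R3 = 5 + 1 = 6  → 6 < 22, loop
  ADD #7: R3 = 6 + 1 = 7  → 7 < 22, loop
  ADD #8: R3 = 7 + 1 = 8  → 8 < 22, loop
  ADD #9: R3 = 8 + 1 = 9  → 9 < 22, loop
  ADD #10: R3 = 9 + 1 = 10  → 10 < 22, loop
  ADD #11: R3 = 10 + 1 = 11  → 11 < 22, loop
  ADD #12: R3 = 11 + 1 = 12  → 12 < 22, loop
  ADD #13: R3 = 12 + 1 = 13  → 13 < 22, loop
  ADD #14: R3 = 13 + 1 = 14  → 14 < 22, loop
  ADD #15: R3 = 14 + 1 = 15  → 15 < 22, loop
  ADD #16: R3 = 15 + 1 = 16  → 16 < 22, loop
  ADD #17: R3 = 16 + 1 = 17  → 17 < 22, loop
  ADD #18: R3 = 17 + 1 = 18  → 18 < 22, loop
  ADD #19: R3 = 18 + 1 = 19  → 19 < 22, loop
  ADD #20: R3 = 19 + 1 = 20  → 20 < 22, loop
  ADD #21: R3 = 20 + 1 = 21  → 21 < 22, loop
  ADD #22: R3 = 21 + 1 = 22  → 22 >= 22, exit
Total ADD instructions: 22

22


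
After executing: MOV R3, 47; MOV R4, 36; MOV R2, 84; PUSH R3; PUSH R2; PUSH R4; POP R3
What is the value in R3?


Stack trace (top is rightmost):
  MOV R3, 47  → R3 = 47
  MOV R4, 36  → R4 = 36
  MOV R2, 84  → R2 = 84
  PUSH R3  → stack: [47]
  PUSH R2  → stack: [47, 84]
  PUSH R4  → stack: [47, 84, 36]
  POP R3  → R3 = 36, stack: [47, 84]
Final: R3 = 36

36


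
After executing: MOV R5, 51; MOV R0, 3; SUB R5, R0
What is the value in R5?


Register state trace:
  MOV R5, 51  → R5 = 51
  MOV R0, 3  → R0 = 3
  SUB R5, R0  → R5 = 51 - 3 = 48
Final: R5 = 48

48


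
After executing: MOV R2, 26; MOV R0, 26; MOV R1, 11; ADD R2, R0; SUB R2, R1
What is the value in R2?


Register state trace:
  MOV R2, 26  → R2 = 26
  MOV R0, 26  → R0 = 26
  MOV R1, 11  → R1 = 11
  ADD R2, R0  → R2 = 26 + 26 = 52
  SUB R2, R1  → R2 = 52 - 11 = 41
Final: R2 = 41

41


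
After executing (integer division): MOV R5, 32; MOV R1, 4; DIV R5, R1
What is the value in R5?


Register state trace:
  MOV R5, 32  → R5 = 32
  MOV R1, 4  → R1 = 4
  DIV R5, R1  → R5 = 32 // 4 = 8
Final: R5 = 8

8


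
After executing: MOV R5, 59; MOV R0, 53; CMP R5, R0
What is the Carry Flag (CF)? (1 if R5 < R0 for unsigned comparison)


Register state trace:
  MOV R5, 59  → R5 = 59
  MOV R0, 53  → R0 = 53
  CMP R5, R0  → unsigned 59 - 53: no borrow
  59 >= 53, so CF = 0
CF = 0

0


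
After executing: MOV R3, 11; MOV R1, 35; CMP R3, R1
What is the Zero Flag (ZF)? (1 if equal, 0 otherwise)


Register state trace:
  MOV R3, 11  → R3 = 11
  MOV R1, 35  → R1 = 35
  CMP R3, R1  → computes 11 - 35 = -24
  Result is nonzero, so values are not equal
ZF = 0

0


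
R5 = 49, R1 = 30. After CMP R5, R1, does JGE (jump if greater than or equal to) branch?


Trace:
  R5 = 49, R1 = 30
  CMP R5, R1  → compares 49 vs 30
  JGE checks: is 49 greater than or equal to 30?
  49 > 30, so condition is true
Branch taken: Yes

Yes


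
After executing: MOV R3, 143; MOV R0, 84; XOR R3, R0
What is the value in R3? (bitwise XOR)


Register state trace:
  MOV R3, 143  → R3 = 143 (0b10001111)
  MOV R0, 84  → R0 = 84 (0b01010100)
  XOR R3, R0  → R3 = 143 XOR 84 = 219 (0b11011011)
Final: R3 = 219

219


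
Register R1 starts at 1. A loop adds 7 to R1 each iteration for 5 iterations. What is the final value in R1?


Starting value: R1 = 1
  Iter 1: R1 = 1 + 7 = 8
  Iter 2: R1 = 8 + 7 = 15
  Iter 3: R1 = 15 + 7 = 22
  Iter 4: R1 = 22 + 7 = 29
  Iter 5: R1 = 29 + 7 = 36
Final: R1 = 36

36


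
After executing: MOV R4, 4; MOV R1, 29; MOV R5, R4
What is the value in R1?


Register state trace:
  MOV R4, 4  → R4 = 4
  MOV R1, 29  → R1 = 29
  MOV R5, R4  → R5 = 4
Final: R1 = 29

29


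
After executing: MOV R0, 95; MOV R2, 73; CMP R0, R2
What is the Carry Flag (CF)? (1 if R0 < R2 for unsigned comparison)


Register state trace:
  MOV R0, 95  → R0 = 95
  MOV R2, 73  → R2 = 73
  CMP R0, R2  → unsigned 95 - 73: no borrow
  95 >= 73, so CF = 0
CF = 0

0


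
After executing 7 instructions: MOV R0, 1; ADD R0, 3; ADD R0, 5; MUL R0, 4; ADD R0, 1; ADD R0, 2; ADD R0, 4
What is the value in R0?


Register state trace:
  MOV R0, 1  → R0 = 1
  ADD R0, 3  → R0 = 1 + 3 = 4
  ADD R0, 5  → R0 = 4 + 5 = 9
  MUL R0, 4  → R0 = 9 * 4 = 36
  ADD R0, 1  → R0 = 36 + 1 = 37
  ADD R0, 2  → R0 = 37 + 2 = 39
  ADD R0, 4  → R0 = 39 + 4 = 43
Final: R0 = 43

43


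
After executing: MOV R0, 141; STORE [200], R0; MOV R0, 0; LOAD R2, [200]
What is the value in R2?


Register and memory trace:
  MOV R0, 141  → R0 = 141
  STORE [200], R0  → mem[200] = 141
  MOV R0, 0  → R0 = 0
  LOAD R2, [200]  → R2 = mem[200] = 141
Final: R2 = 141

141


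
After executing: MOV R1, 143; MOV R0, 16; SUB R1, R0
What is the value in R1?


Register state trace:
  MOV R1, 143  → R1 = 143
  MOV R0, 16  → R0 = 16
  SUB R1, R0  → R1 = 143 - 16 = 127
Final: R1 = 127

127


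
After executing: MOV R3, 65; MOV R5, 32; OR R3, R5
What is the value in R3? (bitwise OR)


Register state trace:
  MOV R3, 65  → R3 = 65 (0b01000001)
  MOV R5, 32  → R5 = 32 (0b00100000)
  OR R3, R5   → R3 = 65 OR 32 = 97 (0b01100001)
Final: R3 = 97

97


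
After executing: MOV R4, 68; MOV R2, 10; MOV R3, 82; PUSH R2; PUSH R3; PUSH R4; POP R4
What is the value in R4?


Stack trace (top is rightmost):
  MOV R4, 68  → R4 = 68
  MOV R2, 10  → R2 = 10
  MOV R3, 82  → R3 = 82
  PUSH R2  → stack: [10]
  PUSH R3  → stack: [10, 82]
  PUSH R4  → stack: [10, 82, 68]
  POP R4  → R4 = 68, stack: [10, 82]
Final: R4 = 68

68


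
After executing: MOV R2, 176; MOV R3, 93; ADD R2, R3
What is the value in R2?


Register state trace:
  MOV R2, 176  → R2 = 176
  MOV R3, 93  → R3 = 93
  ADD R2, R3  → R2 = 176 + 93 = 269
Final: R2 = 269

269


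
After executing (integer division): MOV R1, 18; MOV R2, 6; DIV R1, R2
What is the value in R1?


Register state trace:
  MOV R1, 18  → R1 = 18
  MOV R2, 6  → R2 = 6
  DIV R1, R2  → R1 = 18 // 6 = 3
Final: R1 = 3

3


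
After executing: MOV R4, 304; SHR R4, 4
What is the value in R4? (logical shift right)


Register state trace:
  MOV R4, 304  → R4 = 304
  SHR R4, 4  → R4 = 304 >> 4 = 304 // 2^4 = 19
Final: R4 = 19

19


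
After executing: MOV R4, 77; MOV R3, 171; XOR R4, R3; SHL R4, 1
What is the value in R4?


Register state trace:
  MOV R4, 77  → R4 = 77 (0b01001101)
  MOV R3, 171  → R3 = 171 (0b10101011)
  XOR R4, R3  → R4 = 77 XOR 171 = 230 (0b11100110)
  SHL R4, 1  → R4 = 230 << 1 = 460
Final: R4 = 460

460


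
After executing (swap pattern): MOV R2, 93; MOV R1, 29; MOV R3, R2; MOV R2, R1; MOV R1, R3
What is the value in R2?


Register state trace (swap pattern):
  MOV R2, 93  → R2 = 93
  MOV R1, 29  → R1 = 29
  MOV R3, R2  → R3 = 93  (save R2)
  MOV R2, R1  → R2 = 29  (R2 gets R1's value)
  MOV R1, R3  → R1 = 93  (R1 gets saved value)
Final: R2 = 29

29


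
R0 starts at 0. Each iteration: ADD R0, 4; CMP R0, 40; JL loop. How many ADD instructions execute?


Loop trace (R0 starts at 0, target 40, step 4):
  ADD #1: R0 = 0 + 4 = 4  → 4 < 40, loop
  ADD #2: R0 = 4 + 4 = 8  → 8 < 40, loop
  ADD #3: R0 = 8 + 4 = 12  → 12 < 40, loop
  ADD #4: R0 = 12 + 4 = 16  → 16 < 40, loop
  ADD #5: R0 = 16 + 4 = 20  → 20 < 40, loop
  ADD #6: R0 = 20 + 4 = 24  → 24 < 40, loop
  ADD #7: R0 = 24 + 4 = 28  → 28 < 40, loop
  ADD #8: R0 = 28 + 4 = 32  → 32 < 40, loop
  ADD #9: R0 = 32 + 4 = 36  → 36 < 40, loop
  ADD #10: R0 = 36 + 4 = 40  → 40 >= 40, exit
Total ADD instructions: 10

10


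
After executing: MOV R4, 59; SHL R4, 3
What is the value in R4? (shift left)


Register state trace:
  MOV R4, 59  → R4 = 59
  SHL R4, 3  → R4 = 59 << 3 = 59 * 2^3 = 472
Final: R4 = 472

472


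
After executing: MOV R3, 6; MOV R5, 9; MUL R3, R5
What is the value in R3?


Register state trace:
  MOV R3, 6  → R3 = 6
  MOV R5, 9  → R5 = 9
  MUL R3, R5  → R3 = 6 * 9 = 54
Final: R3 = 54

54


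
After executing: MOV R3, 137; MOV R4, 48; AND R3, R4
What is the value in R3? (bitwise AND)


Register state trace:
  MOV R3, 137  → R3 = 137 (0b10001001)
  MOV R4, 48  → R4 = 48 (0b00110000)
  AND R3, R4  → R3 = 137 AND 48 = 0 (0b00000000)
Final: R3 = 0

0


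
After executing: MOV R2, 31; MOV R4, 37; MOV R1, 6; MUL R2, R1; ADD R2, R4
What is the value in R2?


Register state trace:
  MOV R2, 31  → R2 = 31
  MOV R4, 37  → R4 = 37
  MOV R1, 6  → R1 = 6
  MUL R2, R1  → R2 = 31 * 6 = 186
  ADD R2, R4  → R2 = 186 + 37 = 223
Final: R2 = 223

223


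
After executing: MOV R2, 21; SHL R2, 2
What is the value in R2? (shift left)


Register state trace:
  MOV R2, 21  → R2 = 21
  SHL R2, 2  → R2 = 21 << 2 = 21 * 2^2 = 84
Final: R2 = 84

84


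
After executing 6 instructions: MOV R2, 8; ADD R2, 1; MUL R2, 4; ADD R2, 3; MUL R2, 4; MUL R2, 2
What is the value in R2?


Register state trace:
  MOV R2, 8  → R2 = 8
  ADD R2, 1  → R2 = 8 + 1 = 9
  MUL R2, 4  → R2 = 9 * 4 = 36
  ADD R2, 3  → R2 = 36 + 3 = 39
  MUL R2, 4  → R2 = 39 * 4 = 156
  MUL R2, 2  → R2 = 156 * 2 = 312
Final: R2 = 312

312


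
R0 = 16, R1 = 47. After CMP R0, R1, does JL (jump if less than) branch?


Trace:
  R0 = 16, R1 = 47
  CMP R0, R1  → compares 16 vs 47
  JL checks: is 16 less than 47?
  16 < 47, so condition is true
Branch taken: Yes

Yes


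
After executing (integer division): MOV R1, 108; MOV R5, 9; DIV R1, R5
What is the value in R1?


Register state trace:
  MOV R1, 108  → R1 = 108
  MOV R5, 9  → R5 = 9
  DIV R1, R5  → R1 = 108 // 9 = 12
Final: R1 = 12

12


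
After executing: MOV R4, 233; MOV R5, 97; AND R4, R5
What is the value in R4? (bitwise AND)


Register state trace:
  MOV R4, 233  → R4 = 233 (0b11101001)
  MOV R5, 97  → R5 = 97 (0b01100001)
  AND R4, R5  → R4 = 233 AND 97 = 97 (0b01100001)
Final: R4 = 97

97


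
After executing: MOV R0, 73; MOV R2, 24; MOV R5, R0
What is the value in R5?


Register state trace:
  MOV R0, 73  → R0 = 73
  MOV R2, 24  → R2 = 24
  MOV R5, R0  → R5 = 73
Final: R5 = 73

73


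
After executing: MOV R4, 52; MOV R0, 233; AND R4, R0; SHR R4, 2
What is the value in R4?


Register state trace:
  MOV R4, 52  → R4 = 52 (0b00110100)
  MOV R0, 233  → R0 = 233 (0b11101001)
  AND R4, R0  → R4 = 52 AND 233 = 32 (0b00100000)
  SHR R4, 2  → R4 = 32 >> 2 = 8
Final: R4 = 8

8


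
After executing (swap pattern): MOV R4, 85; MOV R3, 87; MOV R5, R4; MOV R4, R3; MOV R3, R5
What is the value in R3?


Register state trace (swap pattern):
  MOV R4, 85  → R4 = 85
  MOV R3, 87  → R3 = 87
  MOV R5, R4  → R5 = 85  (save R4)
  MOV R4, R3  → R4 = 87  (R4 gets R3's value)
  MOV R3, R5  → R3 = 85  (R3 gets saved value)
Final: R3 = 85

85


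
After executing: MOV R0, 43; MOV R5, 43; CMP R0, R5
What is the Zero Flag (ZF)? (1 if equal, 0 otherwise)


Register state trace:
  MOV R0, 43  → R0 = 43
  MOV R5, 43  → R5 = 43
  CMP R0, R5  → computes 43 - 43 = 0
  Result is zero, so values are equal
ZF = 1

1


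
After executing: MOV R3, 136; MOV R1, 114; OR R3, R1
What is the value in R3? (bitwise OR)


Register state trace:
  MOV R3, 136  → R3 = 136 (0b10001000)
  MOV R1, 114  → R1 = 114 (0b01110010)
  OR R3, R1   → R3 = 136 OR 114 = 250 (0b11111010)
Final: R3 = 250

250


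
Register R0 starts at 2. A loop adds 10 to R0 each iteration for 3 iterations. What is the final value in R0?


Starting value: R0 = 2
  Iter 1: R0 = 2 + 10 = 12
  Iter 2: R0 = 12 + 10 = 22
  Iter 3: R0 = 22 + 10 = 32
Final: R0 = 32

32


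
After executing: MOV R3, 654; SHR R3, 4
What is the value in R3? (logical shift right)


Register state trace:
  MOV R3, 654  → R3 = 654
  SHR R3, 4  → R3 = 654 >> 4 = 654 // 2^4 = 40
Final: R3 = 40

40


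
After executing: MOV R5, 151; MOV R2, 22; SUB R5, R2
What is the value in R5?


Register state trace:
  MOV R5, 151  → R5 = 151
  MOV R2, 22  → R2 = 22
  SUB R5, R2  → R5 = 151 - 22 = 129
Final: R5 = 129

129


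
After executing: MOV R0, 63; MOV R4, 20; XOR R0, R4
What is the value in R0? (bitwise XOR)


Register state trace:
  MOV R0, 63  → R0 = 63 (0b00111111)
  MOV R4, 20  → R4 = 20 (0b00010100)
  XOR R0, R4  → R0 = 63 XOR 20 = 43 (0b00101011)
Final: R0 = 43

43


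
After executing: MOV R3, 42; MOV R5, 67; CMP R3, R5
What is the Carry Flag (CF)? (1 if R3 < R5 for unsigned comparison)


Register state trace:
  MOV R3, 42  → R3 = 42
  MOV R5, 67  → R5 = 67
  CMP R3, R5  → unsigned 42 - 67: borrow occurs
  42 < 67, so CF = 1
CF = 1

1


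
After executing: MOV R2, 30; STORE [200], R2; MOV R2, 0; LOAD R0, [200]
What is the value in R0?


Register and memory trace:
  MOV R2, 30  → R2 = 30
  STORE [200], R2  → mem[200] = 30
  MOV R2, 0  → R2 = 0
  LOAD R0, [200]  → R0 = mem[200] = 30
Final: R0 = 30

30


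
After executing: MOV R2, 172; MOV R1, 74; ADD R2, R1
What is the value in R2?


Register state trace:
  MOV R2, 172  → R2 = 172
  MOV R1, 74  → R1 = 74
  ADD R2, R1  → R2 = 172 + 74 = 246
Final: R2 = 246

246


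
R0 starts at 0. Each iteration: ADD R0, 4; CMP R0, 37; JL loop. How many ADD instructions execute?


Loop trace (R0 starts at 0, target 37, step 4):
  ADD #1: R0 = 0 + 4 = 4  → 4 < 37, loop
  ADD #2: R0 = 4 + 4 = 8  → 8 < 37, loop
  ADD #3: R0 = 8 + 4 = 12  → 12 < 37, loop
  ADD #4: R0 = 12 + 4 = 16  → 16 < 37, loop
  ADD #5: R0 = 16 + 4 = 20  → 20 < 37, loop
  ADD #6: R0 = 20 + 4 = 24  → 24 < 37, loop
  ADD #7: R0 = 24 + 4 = 28  → 28 < 37, loop
  ADD #8: R0 = 28 + 4 = 32  → 32 < 37, loop
  ADD #9: R0 = 32 + 4 = 36  → 36 < 37, loop
  ADD #10: R0 = 36 + 4 = 40  → 40 >= 37, exit
Total ADD instructions: 10

10
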